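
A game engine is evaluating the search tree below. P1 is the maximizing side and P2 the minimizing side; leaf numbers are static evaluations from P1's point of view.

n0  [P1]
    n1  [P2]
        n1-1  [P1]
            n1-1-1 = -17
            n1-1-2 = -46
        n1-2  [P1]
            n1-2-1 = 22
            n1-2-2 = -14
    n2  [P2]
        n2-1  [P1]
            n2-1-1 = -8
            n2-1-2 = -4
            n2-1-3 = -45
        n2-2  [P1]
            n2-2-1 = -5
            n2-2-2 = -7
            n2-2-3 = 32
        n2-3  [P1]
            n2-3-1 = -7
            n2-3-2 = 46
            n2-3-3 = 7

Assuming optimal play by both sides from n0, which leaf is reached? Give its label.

n2-1-2

n1-1 (P1): max(-17, -46) = -17
n1-2 (P1): max(22, -14) = 22
n1 (P2): min(-17, 22) = -17
n2-1 (P1): max(-8, -4, -45) = -4
n2-2 (P1): max(-5, -7, 32) = 32
n2-3 (P1): max(-7, 46, 7) = 46
n2 (P2): min(-4, 32, 46) = -4
n0 (P1): max(-17, -4) = -4
At n0, P1 picks n2 (highest: -4).
At n2, P2 picks n2-1 (lowest: -4).
At n2-1, P1 picks n2-1-2 (highest: -4).
Terminal value -4.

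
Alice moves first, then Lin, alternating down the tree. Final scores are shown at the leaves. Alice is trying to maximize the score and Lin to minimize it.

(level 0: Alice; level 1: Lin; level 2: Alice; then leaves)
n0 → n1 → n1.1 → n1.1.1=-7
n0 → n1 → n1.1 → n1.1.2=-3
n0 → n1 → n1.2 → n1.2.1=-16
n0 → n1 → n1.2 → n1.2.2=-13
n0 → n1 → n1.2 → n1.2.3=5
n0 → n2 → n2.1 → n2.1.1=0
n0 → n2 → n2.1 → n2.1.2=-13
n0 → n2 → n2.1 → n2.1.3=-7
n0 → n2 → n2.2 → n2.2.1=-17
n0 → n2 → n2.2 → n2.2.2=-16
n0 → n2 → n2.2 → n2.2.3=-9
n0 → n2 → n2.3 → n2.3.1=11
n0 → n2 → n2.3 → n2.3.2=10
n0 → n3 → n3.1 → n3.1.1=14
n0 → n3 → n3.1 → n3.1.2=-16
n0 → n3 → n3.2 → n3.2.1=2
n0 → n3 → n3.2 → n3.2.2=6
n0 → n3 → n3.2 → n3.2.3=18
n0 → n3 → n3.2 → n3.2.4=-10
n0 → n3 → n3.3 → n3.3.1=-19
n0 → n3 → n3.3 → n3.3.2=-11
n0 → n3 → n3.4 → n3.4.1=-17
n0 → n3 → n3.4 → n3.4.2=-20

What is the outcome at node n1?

-3

n1.1 (Alice): max(-7, -3) = -3
n1.2 (Alice): max(-16, -13, 5) = 5
n1 (Lin): min(-3, 5) = -3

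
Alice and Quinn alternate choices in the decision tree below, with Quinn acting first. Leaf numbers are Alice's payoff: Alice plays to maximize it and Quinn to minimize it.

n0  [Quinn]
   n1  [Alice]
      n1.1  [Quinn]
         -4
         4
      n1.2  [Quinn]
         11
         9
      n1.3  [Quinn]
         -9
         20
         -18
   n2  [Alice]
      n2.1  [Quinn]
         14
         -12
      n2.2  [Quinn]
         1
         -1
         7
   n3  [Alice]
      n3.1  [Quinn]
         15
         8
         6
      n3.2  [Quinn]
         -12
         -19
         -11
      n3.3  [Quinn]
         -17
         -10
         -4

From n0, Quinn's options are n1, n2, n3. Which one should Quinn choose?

n2

n1.1 (Quinn): min(-4, 4) = -4
n1.2 (Quinn): min(11, 9) = 9
n1.3 (Quinn): min(-9, 20, -18) = -18
n1 (Alice): max(-4, 9, -18) = 9
n2.1 (Quinn): min(14, -12) = -12
n2.2 (Quinn): min(1, -1, 7) = -1
n2 (Alice): max(-12, -1) = -1
n3.1 (Quinn): min(15, 8, 6) = 6
n3.2 (Quinn): min(-12, -19, -11) = -19
n3.3 (Quinn): min(-17, -10, -4) = -17
n3 (Alice): max(6, -19, -17) = 6
n0 (Quinn): min(9, -1, 6) = -1
Quinn at n0 wants the lowest of {n1=9, n2=-1, n3=6}, so chooses n2.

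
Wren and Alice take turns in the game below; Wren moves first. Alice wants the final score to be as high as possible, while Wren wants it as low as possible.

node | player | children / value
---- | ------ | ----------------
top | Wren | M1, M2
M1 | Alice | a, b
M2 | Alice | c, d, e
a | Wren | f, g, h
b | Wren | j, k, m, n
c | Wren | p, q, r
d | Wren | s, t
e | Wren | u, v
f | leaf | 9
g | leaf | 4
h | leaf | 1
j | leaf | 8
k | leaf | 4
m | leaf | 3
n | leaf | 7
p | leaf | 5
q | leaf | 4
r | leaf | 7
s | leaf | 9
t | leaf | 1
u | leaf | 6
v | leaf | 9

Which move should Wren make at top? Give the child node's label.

M1

a (Wren): min(9, 4, 1) = 1
b (Wren): min(8, 4, 3, 7) = 3
M1 (Alice): max(1, 3) = 3
c (Wren): min(5, 4, 7) = 4
d (Wren): min(9, 1) = 1
e (Wren): min(6, 9) = 6
M2 (Alice): max(4, 1, 6) = 6
top (Wren): min(3, 6) = 3
Wren at top wants the lowest of {M1=3, M2=6}, so chooses M1.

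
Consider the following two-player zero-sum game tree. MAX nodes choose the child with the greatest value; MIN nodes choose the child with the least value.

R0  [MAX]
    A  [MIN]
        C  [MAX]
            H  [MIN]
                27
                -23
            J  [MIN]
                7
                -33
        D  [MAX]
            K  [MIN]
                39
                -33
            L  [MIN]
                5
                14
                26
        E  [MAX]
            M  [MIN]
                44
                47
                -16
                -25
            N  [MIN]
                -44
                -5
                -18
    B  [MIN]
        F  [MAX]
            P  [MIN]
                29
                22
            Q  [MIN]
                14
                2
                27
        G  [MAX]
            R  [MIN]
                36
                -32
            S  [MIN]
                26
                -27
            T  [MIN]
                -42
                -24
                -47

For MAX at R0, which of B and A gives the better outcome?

A

P (MIN): min(29, 22) = 22
Q (MIN): min(14, 2, 27) = 2
F (MAX): max(22, 2) = 22
R (MIN): min(36, -32) = -32
S (MIN): min(26, -27) = -27
T (MIN): min(-42, -24, -47) = -47
G (MAX): max(-32, -27, -47) = -27
B (MIN): min(22, -27) = -27
H (MIN): min(27, -23) = -23
J (MIN): min(7, -33) = -33
C (MAX): max(-23, -33) = -23
K (MIN): min(39, -33) = -33
L (MIN): min(5, 14, 26) = 5
D (MAX): max(-33, 5) = 5
M (MIN): min(44, 47, -16, -25) = -25
N (MIN): min(-44, -5, -18) = -44
E (MAX): max(-25, -44) = -25
A (MIN): min(-23, 5, -25) = -25
MAX prefers the higher value; B=-27, A=-25. A is better since -25 > -27.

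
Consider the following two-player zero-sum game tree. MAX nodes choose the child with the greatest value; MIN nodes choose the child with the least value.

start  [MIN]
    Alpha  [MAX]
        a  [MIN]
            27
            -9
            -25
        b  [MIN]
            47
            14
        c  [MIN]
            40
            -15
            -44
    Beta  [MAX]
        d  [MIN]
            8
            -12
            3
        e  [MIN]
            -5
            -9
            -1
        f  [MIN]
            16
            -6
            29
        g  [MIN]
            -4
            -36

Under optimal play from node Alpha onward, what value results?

a (MIN): min(27, -9, -25) = -25
b (MIN): min(47, 14) = 14
c (MIN): min(40, -15, -44) = -44
Alpha (MAX): max(-25, 14, -44) = 14

14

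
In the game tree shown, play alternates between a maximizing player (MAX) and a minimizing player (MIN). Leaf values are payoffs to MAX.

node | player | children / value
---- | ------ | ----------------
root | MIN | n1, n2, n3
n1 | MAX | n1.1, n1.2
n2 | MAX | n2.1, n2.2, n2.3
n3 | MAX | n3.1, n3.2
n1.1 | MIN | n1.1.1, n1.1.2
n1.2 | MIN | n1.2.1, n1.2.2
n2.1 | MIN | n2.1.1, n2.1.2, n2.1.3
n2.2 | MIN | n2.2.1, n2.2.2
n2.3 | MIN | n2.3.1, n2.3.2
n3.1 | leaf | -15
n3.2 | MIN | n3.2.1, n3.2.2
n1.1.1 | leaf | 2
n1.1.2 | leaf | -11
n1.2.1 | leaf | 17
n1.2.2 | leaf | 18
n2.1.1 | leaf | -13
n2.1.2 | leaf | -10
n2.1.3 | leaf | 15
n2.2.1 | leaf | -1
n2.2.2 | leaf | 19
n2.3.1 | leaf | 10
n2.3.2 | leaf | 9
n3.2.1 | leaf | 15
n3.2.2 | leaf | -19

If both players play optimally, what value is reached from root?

-15

n1.1 (MIN): min(2, -11) = -11
n1.2 (MIN): min(17, 18) = 17
n1 (MAX): max(-11, 17) = 17
n2.1 (MIN): min(-13, -10, 15) = -13
n2.2 (MIN): min(-1, 19) = -1
n2.3 (MIN): min(10, 9) = 9
n2 (MAX): max(-13, -1, 9) = 9
n3.2 (MIN): min(15, -19) = -19
n3 (MAX): max(-15, -19) = -15
root (MIN): min(17, 9, -15) = -15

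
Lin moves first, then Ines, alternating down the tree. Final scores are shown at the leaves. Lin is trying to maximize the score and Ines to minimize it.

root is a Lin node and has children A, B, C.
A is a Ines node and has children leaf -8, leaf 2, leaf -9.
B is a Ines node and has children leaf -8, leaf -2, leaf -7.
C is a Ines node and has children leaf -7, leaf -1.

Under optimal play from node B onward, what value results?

B (Ines): min(-8, -2, -7) = -8

-8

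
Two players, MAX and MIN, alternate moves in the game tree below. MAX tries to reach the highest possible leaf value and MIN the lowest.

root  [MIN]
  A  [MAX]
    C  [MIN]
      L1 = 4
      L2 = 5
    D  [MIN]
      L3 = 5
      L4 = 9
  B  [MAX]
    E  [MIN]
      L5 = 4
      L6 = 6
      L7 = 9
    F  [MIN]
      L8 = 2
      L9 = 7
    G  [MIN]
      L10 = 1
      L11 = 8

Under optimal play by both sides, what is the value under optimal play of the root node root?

4

C (MIN): min(4, 5) = 4
D (MIN): min(5, 9) = 5
A (MAX): max(4, 5) = 5
E (MIN): min(4, 6, 9) = 4
F (MIN): min(2, 7) = 2
G (MIN): min(1, 8) = 1
B (MAX): max(4, 2, 1) = 4
root (MIN): min(5, 4) = 4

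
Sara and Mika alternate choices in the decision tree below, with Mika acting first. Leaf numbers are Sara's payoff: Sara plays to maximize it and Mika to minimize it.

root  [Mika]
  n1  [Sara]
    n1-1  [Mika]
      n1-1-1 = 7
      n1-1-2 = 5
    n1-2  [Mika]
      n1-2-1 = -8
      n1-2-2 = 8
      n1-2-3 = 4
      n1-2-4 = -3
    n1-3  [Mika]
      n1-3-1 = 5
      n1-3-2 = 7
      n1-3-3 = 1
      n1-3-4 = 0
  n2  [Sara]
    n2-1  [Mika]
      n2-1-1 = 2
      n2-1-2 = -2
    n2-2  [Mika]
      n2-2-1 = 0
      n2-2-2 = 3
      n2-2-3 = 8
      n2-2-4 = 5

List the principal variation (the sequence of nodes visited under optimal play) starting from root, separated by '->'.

root -> n2 -> n2-2 -> n2-2-1

n1-1 (Mika): min(7, 5) = 5
n1-2 (Mika): min(-8, 8, 4, -3) = -8
n1-3 (Mika): min(5, 7, 1, 0) = 0
n1 (Sara): max(5, -8, 0) = 5
n2-1 (Mika): min(2, -2) = -2
n2-2 (Mika): min(0, 3, 8, 5) = 0
n2 (Sara): max(-2, 0) = 0
root (Mika): min(5, 0) = 0
At root, Mika picks n2 (lowest: 0).
At n2, Sara picks n2-2 (highest: 0).
At n2-2, Mika picks n2-2-1 (lowest: 0).
Terminal value 0.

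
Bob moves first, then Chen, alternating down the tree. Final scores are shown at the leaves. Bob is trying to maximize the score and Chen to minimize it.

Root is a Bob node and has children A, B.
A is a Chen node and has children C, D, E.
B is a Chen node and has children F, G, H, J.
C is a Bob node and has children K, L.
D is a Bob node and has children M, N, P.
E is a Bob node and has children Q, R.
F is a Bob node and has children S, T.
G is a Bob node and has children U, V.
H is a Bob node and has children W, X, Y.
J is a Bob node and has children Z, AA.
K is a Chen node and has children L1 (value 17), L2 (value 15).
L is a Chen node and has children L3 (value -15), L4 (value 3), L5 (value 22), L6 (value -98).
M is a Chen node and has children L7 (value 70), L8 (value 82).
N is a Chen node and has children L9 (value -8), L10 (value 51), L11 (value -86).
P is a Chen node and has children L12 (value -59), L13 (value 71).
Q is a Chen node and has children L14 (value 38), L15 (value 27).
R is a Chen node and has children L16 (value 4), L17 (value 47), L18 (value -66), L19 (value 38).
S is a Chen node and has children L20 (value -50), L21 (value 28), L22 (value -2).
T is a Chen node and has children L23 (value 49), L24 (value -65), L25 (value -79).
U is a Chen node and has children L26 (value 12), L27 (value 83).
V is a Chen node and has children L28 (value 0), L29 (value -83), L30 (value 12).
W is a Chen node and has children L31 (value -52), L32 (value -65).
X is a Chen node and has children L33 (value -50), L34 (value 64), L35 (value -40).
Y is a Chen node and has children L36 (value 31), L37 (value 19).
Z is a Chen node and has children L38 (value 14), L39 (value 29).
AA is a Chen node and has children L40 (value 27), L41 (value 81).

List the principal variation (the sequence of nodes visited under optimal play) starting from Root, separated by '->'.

K (Chen): min(17, 15) = 15
L (Chen): min(-15, 3, 22, -98) = -98
C (Bob): max(15, -98) = 15
M (Chen): min(70, 82) = 70
N (Chen): min(-8, 51, -86) = -86
P (Chen): min(-59, 71) = -59
D (Bob): max(70, -86, -59) = 70
Q (Chen): min(38, 27) = 27
R (Chen): min(4, 47, -66, 38) = -66
E (Bob): max(27, -66) = 27
A (Chen): min(15, 70, 27) = 15
S (Chen): min(-50, 28, -2) = -50
T (Chen): min(49, -65, -79) = -79
F (Bob): max(-50, -79) = -50
U (Chen): min(12, 83) = 12
V (Chen): min(0, -83, 12) = -83
G (Bob): max(12, -83) = 12
W (Chen): min(-52, -65) = -65
X (Chen): min(-50, 64, -40) = -50
Y (Chen): min(31, 19) = 19
H (Bob): max(-65, -50, 19) = 19
Z (Chen): min(14, 29) = 14
AA (Chen): min(27, 81) = 27
J (Bob): max(14, 27) = 27
B (Chen): min(-50, 12, 19, 27) = -50
Root (Bob): max(15, -50) = 15
At Root, Bob picks A (highest: 15).
At A, Chen picks C (lowest: 15).
At C, Bob picks K (highest: 15).
At K, Chen picks L2 (lowest: 15).
Terminal value 15.

Root -> A -> C -> K -> L2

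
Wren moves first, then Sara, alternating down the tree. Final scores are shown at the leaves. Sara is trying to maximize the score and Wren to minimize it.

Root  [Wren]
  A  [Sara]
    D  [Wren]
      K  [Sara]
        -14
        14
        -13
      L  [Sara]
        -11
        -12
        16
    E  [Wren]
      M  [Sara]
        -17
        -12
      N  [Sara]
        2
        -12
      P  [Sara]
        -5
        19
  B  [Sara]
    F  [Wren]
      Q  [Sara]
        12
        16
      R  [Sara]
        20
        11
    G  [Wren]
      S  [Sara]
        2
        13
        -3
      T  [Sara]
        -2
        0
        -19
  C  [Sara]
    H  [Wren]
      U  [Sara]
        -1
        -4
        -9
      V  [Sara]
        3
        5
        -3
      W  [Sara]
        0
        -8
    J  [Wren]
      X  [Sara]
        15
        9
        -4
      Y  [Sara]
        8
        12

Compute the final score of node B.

Q (Sara): max(12, 16) = 16
R (Sara): max(20, 11) = 20
F (Wren): min(16, 20) = 16
S (Sara): max(2, 13, -3) = 13
T (Sara): max(-2, 0, -19) = 0
G (Wren): min(13, 0) = 0
B (Sara): max(16, 0) = 16

16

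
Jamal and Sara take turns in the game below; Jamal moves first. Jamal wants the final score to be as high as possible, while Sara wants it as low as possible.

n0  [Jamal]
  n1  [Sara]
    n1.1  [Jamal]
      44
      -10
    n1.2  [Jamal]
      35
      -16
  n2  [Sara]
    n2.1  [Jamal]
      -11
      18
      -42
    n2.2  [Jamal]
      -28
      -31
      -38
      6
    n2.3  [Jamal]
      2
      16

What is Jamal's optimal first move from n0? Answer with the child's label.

n1

n1.1 (Jamal): max(44, -10) = 44
n1.2 (Jamal): max(35, -16) = 35
n1 (Sara): min(44, 35) = 35
n2.1 (Jamal): max(-11, 18, -42) = 18
n2.2 (Jamal): max(-28, -31, -38, 6) = 6
n2.3 (Jamal): max(2, 16) = 16
n2 (Sara): min(18, 6, 16) = 6
n0 (Jamal): max(35, 6) = 35
Jamal at n0 wants the highest of {n1=35, n2=6}, so chooses n1.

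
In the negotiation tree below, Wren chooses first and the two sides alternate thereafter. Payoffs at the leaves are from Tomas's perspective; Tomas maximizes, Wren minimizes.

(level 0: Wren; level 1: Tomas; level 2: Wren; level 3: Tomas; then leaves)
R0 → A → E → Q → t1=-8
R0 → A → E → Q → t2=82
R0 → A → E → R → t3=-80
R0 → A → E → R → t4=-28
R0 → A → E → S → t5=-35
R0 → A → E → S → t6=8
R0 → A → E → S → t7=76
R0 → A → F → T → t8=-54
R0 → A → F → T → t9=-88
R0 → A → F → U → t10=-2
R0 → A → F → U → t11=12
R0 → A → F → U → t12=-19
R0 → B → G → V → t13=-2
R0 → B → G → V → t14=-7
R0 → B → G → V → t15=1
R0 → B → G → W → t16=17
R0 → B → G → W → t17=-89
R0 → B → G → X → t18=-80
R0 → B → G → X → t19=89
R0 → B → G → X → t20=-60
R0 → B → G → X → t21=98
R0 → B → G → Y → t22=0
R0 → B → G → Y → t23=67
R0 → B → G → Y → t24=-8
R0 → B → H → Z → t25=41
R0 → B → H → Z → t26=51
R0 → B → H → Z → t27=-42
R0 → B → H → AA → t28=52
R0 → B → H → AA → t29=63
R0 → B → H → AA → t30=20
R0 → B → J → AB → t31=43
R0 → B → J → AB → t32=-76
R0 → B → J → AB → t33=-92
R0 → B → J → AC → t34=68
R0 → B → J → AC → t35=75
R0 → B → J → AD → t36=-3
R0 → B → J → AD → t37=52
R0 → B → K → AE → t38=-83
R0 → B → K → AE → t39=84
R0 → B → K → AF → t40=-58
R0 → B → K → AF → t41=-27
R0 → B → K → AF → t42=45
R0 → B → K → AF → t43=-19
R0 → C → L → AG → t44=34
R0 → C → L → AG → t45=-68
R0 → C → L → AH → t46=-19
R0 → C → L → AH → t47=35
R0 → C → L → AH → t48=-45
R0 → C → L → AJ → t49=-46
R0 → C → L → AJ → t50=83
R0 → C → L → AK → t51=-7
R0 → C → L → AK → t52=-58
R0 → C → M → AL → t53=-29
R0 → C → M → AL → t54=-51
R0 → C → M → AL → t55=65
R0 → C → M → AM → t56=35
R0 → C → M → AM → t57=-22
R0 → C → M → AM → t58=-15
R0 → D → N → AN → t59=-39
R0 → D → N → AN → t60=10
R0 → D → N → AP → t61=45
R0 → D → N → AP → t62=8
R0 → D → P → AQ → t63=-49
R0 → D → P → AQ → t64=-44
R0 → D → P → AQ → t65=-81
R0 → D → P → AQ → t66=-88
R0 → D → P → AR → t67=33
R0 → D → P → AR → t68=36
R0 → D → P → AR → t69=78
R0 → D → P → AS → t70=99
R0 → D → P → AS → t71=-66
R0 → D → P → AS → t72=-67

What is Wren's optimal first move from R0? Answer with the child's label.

A

Q (Tomas): max(-8, 82) = 82
R (Tomas): max(-80, -28) = -28
S (Tomas): max(-35, 8, 76) = 76
E (Wren): min(82, -28, 76) = -28
T (Tomas): max(-54, -88) = -54
U (Tomas): max(-2, 12, -19) = 12
F (Wren): min(-54, 12) = -54
A (Tomas): max(-28, -54) = -28
V (Tomas): max(-2, -7, 1) = 1
W (Tomas): max(17, -89) = 17
X (Tomas): max(-80, 89, -60, 98) = 98
Y (Tomas): max(0, 67, -8) = 67
G (Wren): min(1, 17, 98, 67) = 1
Z (Tomas): max(41, 51, -42) = 51
AA (Tomas): max(52, 63, 20) = 63
H (Wren): min(51, 63) = 51
AB (Tomas): max(43, -76, -92) = 43
AC (Tomas): max(68, 75) = 75
AD (Tomas): max(-3, 52) = 52
J (Wren): min(43, 75, 52) = 43
AE (Tomas): max(-83, 84) = 84
AF (Tomas): max(-58, -27, 45, -19) = 45
K (Wren): min(84, 45) = 45
B (Tomas): max(1, 51, 43, 45) = 51
AG (Tomas): max(34, -68) = 34
AH (Tomas): max(-19, 35, -45) = 35
AJ (Tomas): max(-46, 83) = 83
AK (Tomas): max(-7, -58) = -7
L (Wren): min(34, 35, 83, -7) = -7
AL (Tomas): max(-29, -51, 65) = 65
AM (Tomas): max(35, -22, -15) = 35
M (Wren): min(65, 35) = 35
C (Tomas): max(-7, 35) = 35
AN (Tomas): max(-39, 10) = 10
AP (Tomas): max(45, 8) = 45
N (Wren): min(10, 45) = 10
AQ (Tomas): max(-49, -44, -81, -88) = -44
AR (Tomas): max(33, 36, 78) = 78
AS (Tomas): max(99, -66, -67) = 99
P (Wren): min(-44, 78, 99) = -44
D (Tomas): max(10, -44) = 10
R0 (Wren): min(-28, 51, 35, 10) = -28
Wren at R0 wants the lowest of {A=-28, B=51, C=35, D=10}, so chooses A.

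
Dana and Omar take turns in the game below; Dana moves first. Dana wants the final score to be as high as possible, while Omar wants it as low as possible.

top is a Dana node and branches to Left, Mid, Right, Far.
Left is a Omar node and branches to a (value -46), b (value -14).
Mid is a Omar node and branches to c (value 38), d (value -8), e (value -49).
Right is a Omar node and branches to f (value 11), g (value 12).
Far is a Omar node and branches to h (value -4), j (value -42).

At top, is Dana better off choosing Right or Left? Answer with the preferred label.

Right (Omar): min(11, 12) = 11
Left (Omar): min(-46, -14) = -46
Dana prefers the higher value; Right=11, Left=-46. Right is better since 11 > -46.

Right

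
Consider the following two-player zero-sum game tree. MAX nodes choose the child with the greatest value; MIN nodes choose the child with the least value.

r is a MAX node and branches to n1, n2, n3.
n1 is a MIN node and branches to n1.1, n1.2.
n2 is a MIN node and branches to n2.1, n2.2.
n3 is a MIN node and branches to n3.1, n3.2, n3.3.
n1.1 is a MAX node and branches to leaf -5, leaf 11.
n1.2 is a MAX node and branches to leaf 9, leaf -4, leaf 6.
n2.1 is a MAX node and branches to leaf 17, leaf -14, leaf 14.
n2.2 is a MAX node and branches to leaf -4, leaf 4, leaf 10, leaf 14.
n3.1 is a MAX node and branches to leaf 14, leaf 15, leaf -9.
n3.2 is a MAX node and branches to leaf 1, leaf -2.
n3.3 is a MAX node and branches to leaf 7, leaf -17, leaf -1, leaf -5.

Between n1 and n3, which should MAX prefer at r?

n1

n1.1 (MAX): max(-5, 11) = 11
n1.2 (MAX): max(9, -4, 6) = 9
n1 (MIN): min(11, 9) = 9
n3.1 (MAX): max(14, 15, -9) = 15
n3.2 (MAX): max(1, -2) = 1
n3.3 (MAX): max(7, -17, -1, -5) = 7
n3 (MIN): min(15, 1, 7) = 1
MAX prefers the higher value; n1=9, n3=1. n1 is better since 9 > 1.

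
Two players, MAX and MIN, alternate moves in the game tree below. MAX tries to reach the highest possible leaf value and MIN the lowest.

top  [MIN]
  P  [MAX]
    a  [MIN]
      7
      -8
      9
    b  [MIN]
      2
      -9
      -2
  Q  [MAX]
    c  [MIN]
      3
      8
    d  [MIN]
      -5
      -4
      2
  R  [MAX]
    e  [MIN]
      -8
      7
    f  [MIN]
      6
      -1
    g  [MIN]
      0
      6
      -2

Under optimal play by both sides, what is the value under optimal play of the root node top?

a (MIN): min(7, -8, 9) = -8
b (MIN): min(2, -9, -2) = -9
P (MAX): max(-8, -9) = -8
c (MIN): min(3, 8) = 3
d (MIN): min(-5, -4, 2) = -5
Q (MAX): max(3, -5) = 3
e (MIN): min(-8, 7) = -8
f (MIN): min(6, -1) = -1
g (MIN): min(0, 6, -2) = -2
R (MAX): max(-8, -1, -2) = -1
top (MIN): min(-8, 3, -1) = -8

-8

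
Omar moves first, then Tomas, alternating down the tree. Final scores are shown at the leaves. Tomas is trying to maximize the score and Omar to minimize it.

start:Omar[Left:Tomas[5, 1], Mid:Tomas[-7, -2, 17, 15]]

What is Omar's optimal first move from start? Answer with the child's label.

Left (Tomas): max(5, 1) = 5
Mid (Tomas): max(-7, -2, 17, 15) = 17
start (Omar): min(5, 17) = 5
Omar at start wants the lowest of {Left=5, Mid=17}, so chooses Left.

Left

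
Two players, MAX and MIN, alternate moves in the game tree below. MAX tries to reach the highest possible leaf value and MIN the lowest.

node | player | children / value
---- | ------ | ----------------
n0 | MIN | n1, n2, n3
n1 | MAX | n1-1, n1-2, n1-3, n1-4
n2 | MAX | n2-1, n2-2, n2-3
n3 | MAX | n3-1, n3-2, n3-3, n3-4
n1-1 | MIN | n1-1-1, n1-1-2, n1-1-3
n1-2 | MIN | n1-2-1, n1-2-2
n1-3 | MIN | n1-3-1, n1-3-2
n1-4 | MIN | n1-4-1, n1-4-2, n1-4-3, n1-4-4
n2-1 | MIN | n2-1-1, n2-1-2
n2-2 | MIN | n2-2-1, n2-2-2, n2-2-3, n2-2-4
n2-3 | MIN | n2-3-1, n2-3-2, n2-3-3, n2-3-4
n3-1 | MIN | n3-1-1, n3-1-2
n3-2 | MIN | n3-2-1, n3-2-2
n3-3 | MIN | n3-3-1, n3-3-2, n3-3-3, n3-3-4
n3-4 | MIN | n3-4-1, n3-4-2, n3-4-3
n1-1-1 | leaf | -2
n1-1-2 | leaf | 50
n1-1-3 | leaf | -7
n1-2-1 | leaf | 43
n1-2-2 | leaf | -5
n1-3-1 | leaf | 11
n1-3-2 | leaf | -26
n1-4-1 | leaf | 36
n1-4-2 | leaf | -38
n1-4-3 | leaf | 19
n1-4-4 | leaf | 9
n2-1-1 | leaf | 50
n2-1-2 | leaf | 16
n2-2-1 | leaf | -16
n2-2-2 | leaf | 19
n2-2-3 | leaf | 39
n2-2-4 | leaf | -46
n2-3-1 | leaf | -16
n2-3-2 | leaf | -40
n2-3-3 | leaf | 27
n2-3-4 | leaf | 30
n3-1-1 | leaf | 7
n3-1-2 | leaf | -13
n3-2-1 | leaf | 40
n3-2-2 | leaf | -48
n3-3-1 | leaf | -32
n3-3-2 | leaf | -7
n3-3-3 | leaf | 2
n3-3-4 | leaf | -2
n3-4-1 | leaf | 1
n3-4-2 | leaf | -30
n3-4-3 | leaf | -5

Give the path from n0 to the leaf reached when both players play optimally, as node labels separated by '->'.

n0 -> n3 -> n3-1 -> n3-1-2

n1-1 (MIN): min(-2, 50, -7) = -7
n1-2 (MIN): min(43, -5) = -5
n1-3 (MIN): min(11, -26) = -26
n1-4 (MIN): min(36, -38, 19, 9) = -38
n1 (MAX): max(-7, -5, -26, -38) = -5
n2-1 (MIN): min(50, 16) = 16
n2-2 (MIN): min(-16, 19, 39, -46) = -46
n2-3 (MIN): min(-16, -40, 27, 30) = -40
n2 (MAX): max(16, -46, -40) = 16
n3-1 (MIN): min(7, -13) = -13
n3-2 (MIN): min(40, -48) = -48
n3-3 (MIN): min(-32, -7, 2, -2) = -32
n3-4 (MIN): min(1, -30, -5) = -30
n3 (MAX): max(-13, -48, -32, -30) = -13
n0 (MIN): min(-5, 16, -13) = -13
At n0, MIN picks n3 (lowest: -13).
At n3, MAX picks n3-1 (highest: -13).
At n3-1, MIN picks n3-1-2 (lowest: -13).
Terminal value -13.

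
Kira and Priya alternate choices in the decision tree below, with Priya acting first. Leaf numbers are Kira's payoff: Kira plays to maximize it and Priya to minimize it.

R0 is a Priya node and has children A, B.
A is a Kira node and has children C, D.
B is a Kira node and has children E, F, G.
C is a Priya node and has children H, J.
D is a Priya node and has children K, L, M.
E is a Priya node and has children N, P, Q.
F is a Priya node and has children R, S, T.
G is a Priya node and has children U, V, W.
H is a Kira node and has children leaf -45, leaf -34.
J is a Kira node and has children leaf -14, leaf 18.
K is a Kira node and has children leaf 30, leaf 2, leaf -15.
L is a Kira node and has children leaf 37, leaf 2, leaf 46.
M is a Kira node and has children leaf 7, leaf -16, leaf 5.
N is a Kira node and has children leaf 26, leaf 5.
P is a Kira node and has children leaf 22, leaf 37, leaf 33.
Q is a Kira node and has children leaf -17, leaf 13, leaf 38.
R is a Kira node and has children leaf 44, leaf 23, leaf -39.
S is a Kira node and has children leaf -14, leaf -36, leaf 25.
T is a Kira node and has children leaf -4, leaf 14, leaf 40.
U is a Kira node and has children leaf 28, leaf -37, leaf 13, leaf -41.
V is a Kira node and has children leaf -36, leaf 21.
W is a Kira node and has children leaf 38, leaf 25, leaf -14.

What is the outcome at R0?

H (Kira): max(-45, -34) = -34
J (Kira): max(-14, 18) = 18
C (Priya): min(-34, 18) = -34
K (Kira): max(30, 2, -15) = 30
L (Kira): max(37, 2, 46) = 46
M (Kira): max(7, -16, 5) = 7
D (Priya): min(30, 46, 7) = 7
A (Kira): max(-34, 7) = 7
N (Kira): max(26, 5) = 26
P (Kira): max(22, 37, 33) = 37
Q (Kira): max(-17, 13, 38) = 38
E (Priya): min(26, 37, 38) = 26
R (Kira): max(44, 23, -39) = 44
S (Kira): max(-14, -36, 25) = 25
T (Kira): max(-4, 14, 40) = 40
F (Priya): min(44, 25, 40) = 25
U (Kira): max(28, -37, 13, -41) = 28
V (Kira): max(-36, 21) = 21
W (Kira): max(38, 25, -14) = 38
G (Priya): min(28, 21, 38) = 21
B (Kira): max(26, 25, 21) = 26
R0 (Priya): min(7, 26) = 7

7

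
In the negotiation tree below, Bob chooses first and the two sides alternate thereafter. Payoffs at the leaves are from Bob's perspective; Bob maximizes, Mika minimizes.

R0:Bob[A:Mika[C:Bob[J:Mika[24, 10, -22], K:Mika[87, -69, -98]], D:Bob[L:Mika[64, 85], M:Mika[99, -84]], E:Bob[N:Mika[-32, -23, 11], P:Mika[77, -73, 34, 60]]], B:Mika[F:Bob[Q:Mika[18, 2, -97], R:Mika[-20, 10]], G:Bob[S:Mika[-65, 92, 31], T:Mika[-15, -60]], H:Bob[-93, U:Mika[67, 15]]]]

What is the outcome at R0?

J (Mika): min(24, 10, -22) = -22
K (Mika): min(87, -69, -98) = -98
C (Bob): max(-22, -98) = -22
L (Mika): min(64, 85) = 64
M (Mika): min(99, -84) = -84
D (Bob): max(64, -84) = 64
N (Mika): min(-32, -23, 11) = -32
P (Mika): min(77, -73, 34, 60) = -73
E (Bob): max(-32, -73) = -32
A (Mika): min(-22, 64, -32) = -32
Q (Mika): min(18, 2, -97) = -97
R (Mika): min(-20, 10) = -20
F (Bob): max(-97, -20) = -20
S (Mika): min(-65, 92, 31) = -65
T (Mika): min(-15, -60) = -60
G (Bob): max(-65, -60) = -60
U (Mika): min(67, 15) = 15
H (Bob): max(-93, 15) = 15
B (Mika): min(-20, -60, 15) = -60
R0 (Bob): max(-32, -60) = -32

-32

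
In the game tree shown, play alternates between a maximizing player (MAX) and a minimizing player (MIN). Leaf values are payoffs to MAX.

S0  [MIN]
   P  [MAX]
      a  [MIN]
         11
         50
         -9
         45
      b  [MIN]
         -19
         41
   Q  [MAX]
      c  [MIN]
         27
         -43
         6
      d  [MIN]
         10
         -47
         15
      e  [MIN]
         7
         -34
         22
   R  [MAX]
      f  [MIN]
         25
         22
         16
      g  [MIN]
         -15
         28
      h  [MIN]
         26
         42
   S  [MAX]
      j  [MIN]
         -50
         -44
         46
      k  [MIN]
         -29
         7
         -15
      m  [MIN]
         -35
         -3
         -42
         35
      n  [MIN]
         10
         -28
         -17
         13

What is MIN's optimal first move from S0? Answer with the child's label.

Q

a (MIN): min(11, 50, -9, 45) = -9
b (MIN): min(-19, 41) = -19
P (MAX): max(-9, -19) = -9
c (MIN): min(27, -43, 6) = -43
d (MIN): min(10, -47, 15) = -47
e (MIN): min(7, -34, 22) = -34
Q (MAX): max(-43, -47, -34) = -34
f (MIN): min(25, 22, 16) = 16
g (MIN): min(-15, 28) = -15
h (MIN): min(26, 42) = 26
R (MAX): max(16, -15, 26) = 26
j (MIN): min(-50, -44, 46) = -50
k (MIN): min(-29, 7, -15) = -29
m (MIN): min(-35, -3, -42, 35) = -42
n (MIN): min(10, -28, -17, 13) = -28
S (MAX): max(-50, -29, -42, -28) = -28
S0 (MIN): min(-9, -34, 26, -28) = -34
MIN at S0 wants the lowest of {P=-9, Q=-34, R=26, S=-28}, so chooses Q.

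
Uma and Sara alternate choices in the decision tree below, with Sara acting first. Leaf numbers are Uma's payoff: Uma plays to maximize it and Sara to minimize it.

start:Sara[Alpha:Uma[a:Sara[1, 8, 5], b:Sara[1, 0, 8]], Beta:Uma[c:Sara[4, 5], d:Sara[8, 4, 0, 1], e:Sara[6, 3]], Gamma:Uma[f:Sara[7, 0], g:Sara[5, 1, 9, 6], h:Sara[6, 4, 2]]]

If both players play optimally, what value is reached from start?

a (Sara): min(1, 8, 5) = 1
b (Sara): min(1, 0, 8) = 0
Alpha (Uma): max(1, 0) = 1
c (Sara): min(4, 5) = 4
d (Sara): min(8, 4, 0, 1) = 0
e (Sara): min(6, 3) = 3
Beta (Uma): max(4, 0, 3) = 4
f (Sara): min(7, 0) = 0
g (Sara): min(5, 1, 9, 6) = 1
h (Sara): min(6, 4, 2) = 2
Gamma (Uma): max(0, 1, 2) = 2
start (Sara): min(1, 4, 2) = 1

1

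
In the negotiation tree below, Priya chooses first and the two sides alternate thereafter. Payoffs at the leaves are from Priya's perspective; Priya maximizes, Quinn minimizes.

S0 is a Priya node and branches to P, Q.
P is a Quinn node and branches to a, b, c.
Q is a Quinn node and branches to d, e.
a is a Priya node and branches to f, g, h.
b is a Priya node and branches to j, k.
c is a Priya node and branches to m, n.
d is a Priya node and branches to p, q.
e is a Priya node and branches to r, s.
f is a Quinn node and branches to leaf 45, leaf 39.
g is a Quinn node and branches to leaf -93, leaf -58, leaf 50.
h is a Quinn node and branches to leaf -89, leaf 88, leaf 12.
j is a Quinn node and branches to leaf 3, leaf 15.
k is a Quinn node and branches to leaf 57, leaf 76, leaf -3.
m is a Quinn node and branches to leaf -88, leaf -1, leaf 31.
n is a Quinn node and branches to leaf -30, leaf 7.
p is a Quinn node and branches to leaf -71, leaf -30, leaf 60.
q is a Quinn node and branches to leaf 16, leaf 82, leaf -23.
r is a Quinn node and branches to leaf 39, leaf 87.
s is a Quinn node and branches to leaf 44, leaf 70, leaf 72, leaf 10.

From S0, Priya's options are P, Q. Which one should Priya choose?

f (Quinn): min(45, 39) = 39
g (Quinn): min(-93, -58, 50) = -93
h (Quinn): min(-89, 88, 12) = -89
a (Priya): max(39, -93, -89) = 39
j (Quinn): min(3, 15) = 3
k (Quinn): min(57, 76, -3) = -3
b (Priya): max(3, -3) = 3
m (Quinn): min(-88, -1, 31) = -88
n (Quinn): min(-30, 7) = -30
c (Priya): max(-88, -30) = -30
P (Quinn): min(39, 3, -30) = -30
p (Quinn): min(-71, -30, 60) = -71
q (Quinn): min(16, 82, -23) = -23
d (Priya): max(-71, -23) = -23
r (Quinn): min(39, 87) = 39
s (Quinn): min(44, 70, 72, 10) = 10
e (Priya): max(39, 10) = 39
Q (Quinn): min(-23, 39) = -23
S0 (Priya): max(-30, -23) = -23
Priya at S0 wants the highest of {P=-30, Q=-23}, so chooses Q.

Q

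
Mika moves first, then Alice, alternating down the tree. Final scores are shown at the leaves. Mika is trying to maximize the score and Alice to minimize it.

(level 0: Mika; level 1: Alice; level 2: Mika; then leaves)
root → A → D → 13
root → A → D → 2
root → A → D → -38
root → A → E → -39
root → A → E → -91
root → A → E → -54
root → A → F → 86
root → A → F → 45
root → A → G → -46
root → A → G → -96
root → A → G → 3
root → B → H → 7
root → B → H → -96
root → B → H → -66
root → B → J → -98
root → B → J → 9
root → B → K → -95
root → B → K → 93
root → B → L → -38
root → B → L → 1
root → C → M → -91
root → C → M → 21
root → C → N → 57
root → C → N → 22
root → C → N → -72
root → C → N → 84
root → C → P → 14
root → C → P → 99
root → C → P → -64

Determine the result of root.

D (Mika): max(13, 2, -38) = 13
E (Mika): max(-39, -91, -54) = -39
F (Mika): max(86, 45) = 86
G (Mika): max(-46, -96, 3) = 3
A (Alice): min(13, -39, 86, 3) = -39
H (Mika): max(7, -96, -66) = 7
J (Mika): max(-98, 9) = 9
K (Mika): max(-95, 93) = 93
L (Mika): max(-38, 1) = 1
B (Alice): min(7, 9, 93, 1) = 1
M (Mika): max(-91, 21) = 21
N (Mika): max(57, 22, -72, 84) = 84
P (Mika): max(14, 99, -64) = 99
C (Alice): min(21, 84, 99) = 21
root (Mika): max(-39, 1, 21) = 21

21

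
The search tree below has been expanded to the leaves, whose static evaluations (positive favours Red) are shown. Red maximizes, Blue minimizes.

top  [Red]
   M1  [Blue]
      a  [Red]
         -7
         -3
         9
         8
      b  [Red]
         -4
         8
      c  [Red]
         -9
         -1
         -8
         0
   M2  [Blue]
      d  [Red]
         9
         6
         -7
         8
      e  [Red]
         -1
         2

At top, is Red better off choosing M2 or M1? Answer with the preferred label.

d (Red): max(9, 6, -7, 8) = 9
e (Red): max(-1, 2) = 2
M2 (Blue): min(9, 2) = 2
a (Red): max(-7, -3, 9, 8) = 9
b (Red): max(-4, 8) = 8
c (Red): max(-9, -1, -8, 0) = 0
M1 (Blue): min(9, 8, 0) = 0
Red prefers the higher value; M2=2, M1=0. M2 is better since 2 > 0.

M2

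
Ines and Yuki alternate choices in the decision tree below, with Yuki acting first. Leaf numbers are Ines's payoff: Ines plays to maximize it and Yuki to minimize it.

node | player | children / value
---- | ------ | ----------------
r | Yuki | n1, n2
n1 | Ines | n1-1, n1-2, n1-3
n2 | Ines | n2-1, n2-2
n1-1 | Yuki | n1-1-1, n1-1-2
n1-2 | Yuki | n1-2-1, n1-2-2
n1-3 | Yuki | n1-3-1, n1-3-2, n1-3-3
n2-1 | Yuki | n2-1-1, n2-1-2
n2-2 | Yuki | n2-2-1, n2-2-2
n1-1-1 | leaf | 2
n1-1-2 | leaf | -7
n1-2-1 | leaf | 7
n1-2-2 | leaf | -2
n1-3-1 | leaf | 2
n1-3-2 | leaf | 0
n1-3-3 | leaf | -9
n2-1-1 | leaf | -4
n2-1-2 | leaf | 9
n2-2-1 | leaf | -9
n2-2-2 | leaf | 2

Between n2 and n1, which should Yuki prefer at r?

n2-1 (Yuki): min(-4, 9) = -4
n2-2 (Yuki): min(-9, 2) = -9
n2 (Ines): max(-4, -9) = -4
n1-1 (Yuki): min(2, -7) = -7
n1-2 (Yuki): min(7, -2) = -2
n1-3 (Yuki): min(2, 0, -9) = -9
n1 (Ines): max(-7, -2, -9) = -2
Yuki prefers the lower value; n2=-4, n1=-2. n2 is better since -4 < -2.

n2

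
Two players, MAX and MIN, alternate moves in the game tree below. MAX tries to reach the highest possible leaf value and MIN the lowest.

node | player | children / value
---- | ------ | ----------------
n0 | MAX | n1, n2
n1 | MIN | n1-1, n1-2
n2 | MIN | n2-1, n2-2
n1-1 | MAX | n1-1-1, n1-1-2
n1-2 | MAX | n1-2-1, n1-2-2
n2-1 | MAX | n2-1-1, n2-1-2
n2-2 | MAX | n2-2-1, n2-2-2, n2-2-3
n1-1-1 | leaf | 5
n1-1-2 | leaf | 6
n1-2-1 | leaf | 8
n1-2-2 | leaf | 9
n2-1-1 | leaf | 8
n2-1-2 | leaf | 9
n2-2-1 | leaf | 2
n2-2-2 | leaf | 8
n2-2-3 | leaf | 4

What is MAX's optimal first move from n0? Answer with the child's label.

n1-1 (MAX): max(5, 6) = 6
n1-2 (MAX): max(8, 9) = 9
n1 (MIN): min(6, 9) = 6
n2-1 (MAX): max(8, 9) = 9
n2-2 (MAX): max(2, 8, 4) = 8
n2 (MIN): min(9, 8) = 8
n0 (MAX): max(6, 8) = 8
MAX at n0 wants the highest of {n1=6, n2=8}, so chooses n2.

n2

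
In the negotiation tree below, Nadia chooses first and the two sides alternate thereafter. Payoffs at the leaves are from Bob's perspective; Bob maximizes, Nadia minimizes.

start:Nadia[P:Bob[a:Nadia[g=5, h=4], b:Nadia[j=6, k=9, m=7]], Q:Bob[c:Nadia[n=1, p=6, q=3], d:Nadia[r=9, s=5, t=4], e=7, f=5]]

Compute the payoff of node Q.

c (Nadia): min(1, 6, 3) = 1
d (Nadia): min(9, 5, 4) = 4
Q (Bob): max(1, 4, 7, 5) = 7

7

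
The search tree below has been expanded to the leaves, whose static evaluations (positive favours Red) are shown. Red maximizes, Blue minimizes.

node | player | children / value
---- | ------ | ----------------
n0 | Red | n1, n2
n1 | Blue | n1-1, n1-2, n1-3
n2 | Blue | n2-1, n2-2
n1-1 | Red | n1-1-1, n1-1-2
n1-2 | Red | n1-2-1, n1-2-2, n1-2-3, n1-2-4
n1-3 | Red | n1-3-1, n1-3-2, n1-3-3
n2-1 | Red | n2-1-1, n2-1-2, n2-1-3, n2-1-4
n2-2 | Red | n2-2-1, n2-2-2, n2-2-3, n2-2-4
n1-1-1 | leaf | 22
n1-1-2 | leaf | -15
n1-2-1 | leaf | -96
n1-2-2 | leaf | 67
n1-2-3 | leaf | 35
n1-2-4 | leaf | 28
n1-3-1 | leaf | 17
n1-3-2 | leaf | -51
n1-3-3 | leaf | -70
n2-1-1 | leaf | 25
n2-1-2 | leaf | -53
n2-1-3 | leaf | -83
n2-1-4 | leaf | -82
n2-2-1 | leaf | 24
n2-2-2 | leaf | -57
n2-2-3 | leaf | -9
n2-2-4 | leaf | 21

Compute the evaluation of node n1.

n1-1 (Red): max(22, -15) = 22
n1-2 (Red): max(-96, 67, 35, 28) = 67
n1-3 (Red): max(17, -51, -70) = 17
n1 (Blue): min(22, 67, 17) = 17

17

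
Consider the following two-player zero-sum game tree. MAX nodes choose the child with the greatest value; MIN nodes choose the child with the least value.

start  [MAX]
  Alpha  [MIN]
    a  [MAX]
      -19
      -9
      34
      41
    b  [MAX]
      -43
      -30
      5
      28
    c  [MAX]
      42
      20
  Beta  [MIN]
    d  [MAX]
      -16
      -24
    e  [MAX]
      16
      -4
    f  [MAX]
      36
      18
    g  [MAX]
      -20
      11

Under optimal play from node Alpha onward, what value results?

28

a (MAX): max(-19, -9, 34, 41) = 41
b (MAX): max(-43, -30, 5, 28) = 28
c (MAX): max(42, 20) = 42
Alpha (MIN): min(41, 28, 42) = 28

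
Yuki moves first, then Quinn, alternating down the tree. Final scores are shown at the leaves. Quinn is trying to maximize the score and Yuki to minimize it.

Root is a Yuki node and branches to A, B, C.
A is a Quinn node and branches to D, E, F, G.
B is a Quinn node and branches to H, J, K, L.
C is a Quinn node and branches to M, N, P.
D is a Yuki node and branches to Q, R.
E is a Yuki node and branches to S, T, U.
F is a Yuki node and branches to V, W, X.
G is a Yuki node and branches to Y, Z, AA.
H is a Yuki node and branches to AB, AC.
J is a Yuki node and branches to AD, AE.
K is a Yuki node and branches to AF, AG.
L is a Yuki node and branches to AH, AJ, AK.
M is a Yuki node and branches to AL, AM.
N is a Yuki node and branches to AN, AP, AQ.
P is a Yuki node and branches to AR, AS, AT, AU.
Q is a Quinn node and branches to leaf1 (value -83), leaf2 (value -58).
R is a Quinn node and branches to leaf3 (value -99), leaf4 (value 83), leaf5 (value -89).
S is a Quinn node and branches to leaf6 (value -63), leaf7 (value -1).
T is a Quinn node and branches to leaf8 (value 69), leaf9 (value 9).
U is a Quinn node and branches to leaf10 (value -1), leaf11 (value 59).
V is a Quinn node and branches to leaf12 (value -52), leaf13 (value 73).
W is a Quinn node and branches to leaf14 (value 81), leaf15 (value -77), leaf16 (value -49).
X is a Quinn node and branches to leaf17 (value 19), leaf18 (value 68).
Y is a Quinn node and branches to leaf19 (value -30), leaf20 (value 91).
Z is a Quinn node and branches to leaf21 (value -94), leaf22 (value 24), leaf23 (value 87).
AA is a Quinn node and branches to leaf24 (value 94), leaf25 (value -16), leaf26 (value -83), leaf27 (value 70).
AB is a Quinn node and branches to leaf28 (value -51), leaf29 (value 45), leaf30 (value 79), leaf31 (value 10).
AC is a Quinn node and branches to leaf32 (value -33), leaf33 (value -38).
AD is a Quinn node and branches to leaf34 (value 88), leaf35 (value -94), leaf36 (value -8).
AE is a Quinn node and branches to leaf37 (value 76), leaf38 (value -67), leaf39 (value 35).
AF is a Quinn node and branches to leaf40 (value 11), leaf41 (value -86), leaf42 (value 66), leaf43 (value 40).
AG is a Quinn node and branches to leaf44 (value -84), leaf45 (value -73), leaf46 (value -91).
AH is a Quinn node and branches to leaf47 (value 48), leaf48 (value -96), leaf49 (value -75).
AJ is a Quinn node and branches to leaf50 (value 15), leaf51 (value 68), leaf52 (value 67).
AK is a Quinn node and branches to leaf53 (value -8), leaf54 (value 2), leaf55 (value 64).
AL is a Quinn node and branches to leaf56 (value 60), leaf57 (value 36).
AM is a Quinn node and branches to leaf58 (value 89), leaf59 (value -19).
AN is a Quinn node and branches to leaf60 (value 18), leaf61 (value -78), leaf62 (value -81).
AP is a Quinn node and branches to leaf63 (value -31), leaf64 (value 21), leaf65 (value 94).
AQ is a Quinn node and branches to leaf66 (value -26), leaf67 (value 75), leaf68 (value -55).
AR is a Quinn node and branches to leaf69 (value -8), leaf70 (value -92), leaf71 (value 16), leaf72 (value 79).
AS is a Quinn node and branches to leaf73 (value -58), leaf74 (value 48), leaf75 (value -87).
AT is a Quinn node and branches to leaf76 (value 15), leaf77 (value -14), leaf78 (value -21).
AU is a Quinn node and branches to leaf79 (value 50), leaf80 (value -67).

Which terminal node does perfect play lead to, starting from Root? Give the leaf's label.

Q (Quinn): max(-83, -58) = -58
R (Quinn): max(-99, 83, -89) = 83
D (Yuki): min(-58, 83) = -58
S (Quinn): max(-63, -1) = -1
T (Quinn): max(69, 9) = 69
U (Quinn): max(-1, 59) = 59
E (Yuki): min(-1, 69, 59) = -1
V (Quinn): max(-52, 73) = 73
W (Quinn): max(81, -77, -49) = 81
X (Quinn): max(19, 68) = 68
F (Yuki): min(73, 81, 68) = 68
Y (Quinn): max(-30, 91) = 91
Z (Quinn): max(-94, 24, 87) = 87
AA (Quinn): max(94, -16, -83, 70) = 94
G (Yuki): min(91, 87, 94) = 87
A (Quinn): max(-58, -1, 68, 87) = 87
AB (Quinn): max(-51, 45, 79, 10) = 79
AC (Quinn): max(-33, -38) = -33
H (Yuki): min(79, -33) = -33
AD (Quinn): max(88, -94, -8) = 88
AE (Quinn): max(76, -67, 35) = 76
J (Yuki): min(88, 76) = 76
AF (Quinn): max(11, -86, 66, 40) = 66
AG (Quinn): max(-84, -73, -91) = -73
K (Yuki): min(66, -73) = -73
AH (Quinn): max(48, -96, -75) = 48
AJ (Quinn): max(15, 68, 67) = 68
AK (Quinn): max(-8, 2, 64) = 64
L (Yuki): min(48, 68, 64) = 48
B (Quinn): max(-33, 76, -73, 48) = 76
AL (Quinn): max(60, 36) = 60
AM (Quinn): max(89, -19) = 89
M (Yuki): min(60, 89) = 60
AN (Quinn): max(18, -78, -81) = 18
AP (Quinn): max(-31, 21, 94) = 94
AQ (Quinn): max(-26, 75, -55) = 75
N (Yuki): min(18, 94, 75) = 18
AR (Quinn): max(-8, -92, 16, 79) = 79
AS (Quinn): max(-58, 48, -87) = 48
AT (Quinn): max(15, -14, -21) = 15
AU (Quinn): max(50, -67) = 50
P (Yuki): min(79, 48, 15, 50) = 15
C (Quinn): max(60, 18, 15) = 60
Root (Yuki): min(87, 76, 60) = 60
At Root, Yuki picks C (lowest: 60).
At C, Quinn picks M (highest: 60).
At M, Yuki picks AL (lowest: 60).
At AL, Quinn picks leaf56 (highest: 60).
Terminal value 60.

leaf56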